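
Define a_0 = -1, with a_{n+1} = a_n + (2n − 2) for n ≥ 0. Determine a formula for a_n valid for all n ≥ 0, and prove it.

Claim: a_n = n^2 − 3n − 1.

Base case: a_0 = -1, and 0^2 − 3·0 − 1 = -1.
Assume a_j = j^2 − 3j − 1.
Then a_{j+1} = a_j + (2j − 2) = (j^2 − 3j − 1) + (2j − 2) = j^2 − j − 3,
and (j+1)^2 − 3·(j+1) − 1 = j^2 − j − 3.
Hence a_n = n^2 − 3n − 1 for every n ≥ 0, by induction.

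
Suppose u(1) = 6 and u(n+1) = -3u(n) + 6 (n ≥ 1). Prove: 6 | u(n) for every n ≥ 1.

Base case: u(1) = 6 = 6·1, so 6 | u(1).
Assume 6 | u(r), so u(r) = 6t for some integer t.
Then u(r+1) = -3u(r) + 6 = -3·(6t) + 6 = 6(-3t + 1), so 6 | u(r+1).
Hence 6 | u(n) for every n ≥ 1, by induction.

6 | u(n)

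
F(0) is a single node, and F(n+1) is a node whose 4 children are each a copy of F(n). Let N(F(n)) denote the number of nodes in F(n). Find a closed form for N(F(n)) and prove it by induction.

Claim: N(F(n)) = (4^{n+1} − 1)/3.

Base case: N(F(0)) = 1, and (4^{0+1} − 1)/3 = 1.
Assume N(F(j)) = (4^{j+1} − 1)/3.
Then N(F(j+1)) = 1 + 4N(F(j)) = 1 + 4·(4^{j+1} − 1)/3 = 1 + (4^{j+2} − 4)/3 = (3 + 4^{j+2} − 4)/3 = (4^{j+2} − 1)/3.
Hence N(F(n)) = (4^{n+1} − 1)/3 for every n ≥ 0, by induction.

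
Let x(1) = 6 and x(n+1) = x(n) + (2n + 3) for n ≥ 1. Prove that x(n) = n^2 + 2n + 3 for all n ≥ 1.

Base case: x(1) = 6, and 1^2 + 2·1 + 3 = 6.
Assume x(j) = j^2 + 2j + 3.
Then x(j+1) = x(j) + (2j + 3) = (j^2 + 2j + 3) + (2j + 3) = j^2 + 4j + 6,
and (j+1)^2 + 2·(j+1) + 3 = j^2 + 4j + 6.
This completes the inductive step, so x(n) = n^2 + 2n + 3 for all n ≥ 1.

x(n) = n^2 + 2n + 3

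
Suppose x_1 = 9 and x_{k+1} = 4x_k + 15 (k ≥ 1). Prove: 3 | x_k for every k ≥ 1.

Base case: x_1 = 9 = 3·3, so 3 | x_1.
Assume 3 | x_m, so x_m = 3t for some integer t.
Then x_{m+1} = 4x_m + 15 = 4·(3t) + 15 = 3(4t + 5), so 3 | x_{m+1}.
This completes the inductive step, so 3 | x_k for all k ≥ 1.

3 | x_k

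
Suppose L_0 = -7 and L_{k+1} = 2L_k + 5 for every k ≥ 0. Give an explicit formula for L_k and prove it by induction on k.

Claim: L_k = -2^{k+1} − 5.

Base case: L_0 = -7, and -2^{0+1} − 5 = -2 − 5 = -7.
Assume L_m = -2^{m+1} − 5 for some m ≥ 0.
Then L_{m+1} = 2L_m + 5 = 2·(-2^{m+1} − 5) + 5 = -2^{m+2} − 10 + 5 = -2^{m+2} − 5.
So the formula holds for m+1, and by induction L_k = -2^{k+1} − 5 for all k ≥ 0.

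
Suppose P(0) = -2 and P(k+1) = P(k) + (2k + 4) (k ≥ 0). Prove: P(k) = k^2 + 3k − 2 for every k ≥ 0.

Base case: P(0) = -2, and 0^2 + 3·0 − 2 = -2.
Assume P(m) = m^2 + 3m − 2.
Then P(m+1) = P(m) + (2m + 4) = (m^2 + 3m − 2) + (2m + 4) = m^2 + 5m + 2,
and (m+1)^2 + 3·(m+1) − 2 = m^2 + 5m + 2.
By induction, P(k) = k^2 + 3k − 2 for all k ≥ 0.

P(k) = k^2 + 3k − 2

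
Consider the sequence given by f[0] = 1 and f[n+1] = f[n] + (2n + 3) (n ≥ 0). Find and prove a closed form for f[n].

Claim: f[n] = n^2 + 2n + 1.

Base case: f[0] = 1, and 0^2 + 2·0 + 1 = 1.
Assume f[m] = m^2 + 2m + 1.
Then f[m+1] = f[m] + (2m + 3) = (m^2 + 2m + 1) + (2m + 3) = m^2 + 4m + 4,
and (m+1)^2 + 2·(m+1) + 1 = m^2 + 4m + 4.
By induction, f[n] = n^2 + 2n + 1 for all n ≥ 0.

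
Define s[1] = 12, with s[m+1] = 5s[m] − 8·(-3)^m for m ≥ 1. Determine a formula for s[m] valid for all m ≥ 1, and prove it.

Claim: s[m] = 3·5^m + (-3)^m.

Base case: s[1] = 12, and 3·5^1 + (-3)^1 = 15 − 3 = 12.
Assume s[r] = 3·5^r + (-3)^r for some r ≥ 1.
Then s[r+1] = 5s[r] − 8·(-3)^r = 5·(3·5^r + (-3)^r) − 8·(-3)^r = 3·5^{r+1} + 5·(-3)^r − 8·(-3)^r = 3·5^{r+1} − 3·(-3)^r = 3·5^{r+1} + (-3)^{r+1}.
Hence s[m] = 3·5^m + (-3)^m for every m ≥ 1, by induction.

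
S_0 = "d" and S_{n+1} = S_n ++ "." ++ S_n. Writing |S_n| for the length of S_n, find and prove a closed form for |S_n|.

Claim: |S_n| = 2^{n+1} − 1.

Base case: |S_0| = 1, and 2^{0+1} − 1 = 1.
Assume |S_m| = 2^{m+1} − 1.
Then |S_{m+1}| = |S_m| + 1 + |S_m| = 2|S_m| + 1 = 2(2^{m+1} − 1) + 1 = 2^{m+2} − 2 + 1 = 2^{m+2} − 1.
By induction, |S_n| = 2^{n+1} − 1 for all n ≥ 0.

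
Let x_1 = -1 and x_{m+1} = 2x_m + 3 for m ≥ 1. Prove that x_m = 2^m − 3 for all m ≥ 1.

Base case: x_1 = -1, and 2^1 − 3 = 2 − 3 = -1.
Assume x_j = 2^j − 3 for some j ≥ 1.
Then x_{j+1} = 2x_j + 3 = 2·(2^j − 3) + 3 = 2^{j+1} − 6 + 3 = 2^{j+1} − 3.
So the formula holds for j+1, and by induction x_m = 2^m − 3 for all m ≥ 1.

x_m = 2^m − 3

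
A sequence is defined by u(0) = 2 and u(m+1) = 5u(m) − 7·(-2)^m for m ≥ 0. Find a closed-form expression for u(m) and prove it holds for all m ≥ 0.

Claim: u(m) = 5^m + (-2)^m.

Base case: u(0) = 2, and 5^0 + (-2)^0 = 1 + 1 = 2.
Assume u(j) = 5^j + (-2)^j for some j ≥ 0.
Then u(j+1) = 5u(j) − 7·(-2)^j = 5·(5^j + (-2)^j) − 7·(-2)^j = 5^{j+1} + 5·(-2)^j − 7·(-2)^j = 5^{j+1} − 2·(-2)^j = 5^{j+1} + (-2)^{j+1}.
So the formula holds for j+1, and by induction u(m) = 5^m + (-2)^m for all m ≥ 0.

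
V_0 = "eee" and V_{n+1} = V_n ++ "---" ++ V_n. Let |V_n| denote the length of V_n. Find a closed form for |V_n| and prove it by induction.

Claim: |V_n| = 6·2^n − 3.

Base case: |V_0| = 3, and 6·2^0 − 3 = 3.
Assume |V_k| = 6·2^k − 3.
Then |V_{k+1}| = |V_k| + 3 + |V_k| = 2|V_k| + 3 = 2(6·2^k − 3) + 3 = 6·2^{k+1} − 6 + 3 = 6·2^{k+1} − 3.
By induction, |V_n| = 6·2^n − 3 for all n ≥ 0.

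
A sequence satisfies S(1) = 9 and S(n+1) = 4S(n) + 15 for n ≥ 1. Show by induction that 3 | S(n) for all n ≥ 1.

Base case: S(1) = 9 = 3·3, so 3 | S(1).
Assume 3 | S(k), so S(k) = 3t for some integer t.
Then S(k+1) = 4S(k) + 15 = 4·(3t) + 15 = 3(4t + 5), so 3 | S(k+1).
By induction, 3 | S(n) for all n ≥ 1.

3 | S(n)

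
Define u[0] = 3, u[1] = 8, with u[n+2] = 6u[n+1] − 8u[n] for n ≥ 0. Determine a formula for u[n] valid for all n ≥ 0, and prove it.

Claim: u[n] = 2·2^n + 4^n.

Base cases: u[0] = 3 and 2·2^0 + 4^0 = 3; u[1] = 8 and 2·2^1 + 4^1 = 8.
Assume u[i] = 2·2^i + 4^i for all 0 ≤ i ≤ j, where j ≥ 1.
Then u[j+1] = 6u[j] − 8u[j−1] = 6·(2·2^j + 4^j) − 8·(2·2^{j−1} + 4^{j−1}) = 2·(6·2 − 8)2^{j−1} + (6·4 − 8)4^{j−1} = 8·2^{j−1} + 16·4^{j−1} = 2·2^{j+1} + 4^{j+1}.
This completes the inductive step, so u[n] = 2·2^n + 4^n for all n ≥ 0.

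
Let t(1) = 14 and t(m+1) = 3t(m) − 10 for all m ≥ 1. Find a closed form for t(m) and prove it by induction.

Claim: t(m) = 3^{m+1} + 5.

Base case: t(1) = 14, and 3^{1+1} + 5 = 9 + 5 = 14.
Assume t(k) = 3^{k+1} + 5 for some k ≥ 1.
Then t(k+1) = 3t(k) − 10 = 3·(3^{k+1} + 5) − 10 = 3^{k+2} + 15 − 10 = 3^{k+2} + 5.
By induction, t(m) = 3^{m+1} + 5 for all m ≥ 1.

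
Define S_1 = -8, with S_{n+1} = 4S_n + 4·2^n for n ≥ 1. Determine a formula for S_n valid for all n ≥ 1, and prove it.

Claim: S_n = -4^n − 2·2^n.

Base case: S_1 = -8, and -4^1 − 2·2^1 = -4 − 4 = -8.
Assume S_m = -4^m − 2·2^m for some m ≥ 1.
Then S_{m+1} = 4S_m + 4·2^m = 4·(-4^m − 2·2^m) + 4·2^m = -4^{m+1} − 8·2^m + 4·2^m = -4^{m+1} − 4·2^m = -4^{m+1} − 2·2^{m+1}.
So the formula holds for m+1, and by induction S_n = -4^n − 2·2^n for all n ≥ 1.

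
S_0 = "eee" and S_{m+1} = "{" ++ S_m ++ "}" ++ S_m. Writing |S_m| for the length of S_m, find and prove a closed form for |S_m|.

Claim: |S_m| = 5·2^m − 2.

Base case: |S_0| = 3, and 5·2^0 − 2 = 3.
Assume |S_r| = 5·2^r − 2.
Then |S_{r+1}| = 1 + |S_r| + 1 + |S_r| = 2|S_r| + 2 = 2(5·2^r − 2) + 2 = 5·2^{r+1} − 4 + 2 = 5·2^{r+1} − 2.
By induction, |S_m| = 5·2^m − 2 for all m ≥ 0.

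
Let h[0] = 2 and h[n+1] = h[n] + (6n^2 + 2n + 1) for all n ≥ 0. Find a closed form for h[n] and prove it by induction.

Claim: h[n] = 2n^3 − 2n^2 + n + 2.

Base case: h[0] = 2, and 2·0^3 − 2·0^2 + 0 + 2 = 2.
Assume h[m] = 2m^3 − 2m^2 + m + 2.
Then h[m+1] = h[m] + (6m^2 + 2m + 1) = (2m^3 − 2m^2 + m + 2) + (6m^2 + 2m + 1) = 2m^3 + 4m^2 + 3m + 3,
and 2·(m+1)^3 − 2·(m+1)^2 + (m+1) + 2 = 2m^3 + 4m^2 + 3m + 3.
This completes the inductive step, so h[n] = 2n^3 − 2n^2 + n + 2 for all n ≥ 0.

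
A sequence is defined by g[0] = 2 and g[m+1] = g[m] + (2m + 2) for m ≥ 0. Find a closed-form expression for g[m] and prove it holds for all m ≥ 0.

Claim: g[m] = m^2 + m + 2.

Base case: g[0] = 2, and 0^2 + 0 + 2 = 2.
Assume g[k] = k^2 + k + 2.
Then g[k+1] = g[k] + (2k + 2) = (k^2 + k + 2) + (2k + 2) = k^2 + 3k + 4,
and (k+1)^2 + (k+1) + 2 = k^2 + 3k + 4.
This completes the inductive step, so g[m] = m^2 + m + 2 for all m ≥ 0.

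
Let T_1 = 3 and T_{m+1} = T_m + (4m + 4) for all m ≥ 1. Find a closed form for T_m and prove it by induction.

Claim: T_m = 2m^2 + 2m − 1.

Base case: T_1 = 3, and 2·1^2 + 2·1 − 1 = 3.
Assume T_j = 2j^2 + 2j − 1.
Then T_{j+1} = T_j + (4j + 4) = (2j^2 + 2j − 1) + (4j + 4) = 2j^2 + 6j + 3,
and 2·(j+1)^2 + 2·(j+1) − 1 = 2j^2 + 6j + 3.
This completes the inductive step, so T_m = 2m^2 + 2m − 1 for all m ≥ 1.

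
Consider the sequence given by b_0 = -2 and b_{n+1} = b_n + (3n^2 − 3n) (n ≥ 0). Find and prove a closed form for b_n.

Claim: b_n = n^3 − 3n^2 + 2n − 2.

Base case: b_0 = -2, and 0^3 − 3·0^2 + 2·0 − 2 = -2.
Assume b_m = m^3 − 3m^2 + 2m − 2.
Then b_{m+1} = b_m + (3m^2 − 3m) = (m^3 − 3m^2 + 2m − 2) + (3m^2 − 3m) = m^3 − m − 2,
and (m+1)^3 − 3·(m+1)^2 + 2·(m+1) − 2 = m^3 − m − 2.
Hence b_n = n^3 − 3n^2 + 2n − 2 for every n ≥ 0, by induction.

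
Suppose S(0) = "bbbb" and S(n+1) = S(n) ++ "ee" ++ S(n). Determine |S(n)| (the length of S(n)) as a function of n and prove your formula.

Claim: |S(n)| = 6·2^n − 2.

Base case: |S(0)| = 4, and 6·2^0 − 2 = 4.
Assume |S(m)| = 6·2^m − 2.
Then |S(m+1)| = |S(m)| + 2 + |S(m)| = 2|S(m)| + 2 = 2(6·2^m − 2) + 2 = 6·2^{m+1} − 4 + 2 = 6·2^{m+1} − 2.
By induction, |S(n)| = 6·2^n − 2 for all n ≥ 0.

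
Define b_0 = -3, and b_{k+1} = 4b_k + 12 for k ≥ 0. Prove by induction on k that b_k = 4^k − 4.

Base case: b_0 = -3, and 4^0 − 4 = 1 − 4 = -3.
Assume b_m = 4^m − 4 for some m ≥ 0.
Then b_{m+1} = 4b_m + 12 = 4·(4^m − 4) + 12 = 4^{m+1} − 16 + 12 = 4^{m+1} − 4.
So the formula holds for m+1, and by induction b_k = 4^k − 4 for all k ≥ 0.

b_k = 4^k − 4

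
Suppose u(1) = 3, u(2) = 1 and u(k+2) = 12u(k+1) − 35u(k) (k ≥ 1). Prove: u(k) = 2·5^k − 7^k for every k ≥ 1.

Base cases: u(1) = 3 and 2·5^1 − 7^1 = 3; u(2) = 1 and 2·5^2 − 7^2 = 1.
Assume u(i) = 2·5^i − 7^i for all 1 ≤ i ≤ j, where j ≥ 2.
Then u(j+1) = 12u(j) − 35u(j−1) = 12·(2·5^j − 7^j) − 35·(2·5^{j−1} − 7^{j−1}) = 2·(12·5 − 35)5^{j−1} − (12·7 − 35)7^{j−1} = 50·5^{j−1} − 49·7^{j−1} = 2·5^{j+1} − 7^{j+1}.
By strong induction, u(k) = 2·5^k − 7^k for all k ≥ 1.

u(k) = 2·5^k − 7^k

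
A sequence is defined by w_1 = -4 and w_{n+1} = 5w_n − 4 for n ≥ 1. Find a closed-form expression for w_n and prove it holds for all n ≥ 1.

Claim: w_n = -5^n + 1.

Base case: w_1 = -4, and -5^1 + 1 = -5 + 1 = -4.
Assume w_m = -5^m + 1 for some m ≥ 1.
Then w_{m+1} = 5w_m − 4 = 5·(-5^m + 1) − 4 = -5^{m+1} + 5 − 4 = -5^{m+1} + 1.
By induction, w_n = -5^n + 1 for all n ≥ 1.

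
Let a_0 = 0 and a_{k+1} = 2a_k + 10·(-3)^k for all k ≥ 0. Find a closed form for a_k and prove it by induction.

Claim: a_k = 2·2^k − 2·(-3)^k.

Base case: a_0 = 0, and 2·2^0 − 2·(-3)^0 = 2 − 2 = 0.
Assume a_m = 2·2^m − 2·(-3)^m for some m ≥ 0.
Then a_{m+1} = 2a_m + 10·(-3)^m = 2·(2·2^m − 2·(-3)^m) + 10·(-3)^m = 2·2^{m+1} − 4·(-3)^m + 10·(-3)^m = 2·2^{m+1} + 6·(-3)^m = 2·2^{m+1} − 2·(-3)^{m+1}.
So the formula holds for m+1, and by induction a_k = 2·2^k − 2·(-3)^k for all k ≥ 0.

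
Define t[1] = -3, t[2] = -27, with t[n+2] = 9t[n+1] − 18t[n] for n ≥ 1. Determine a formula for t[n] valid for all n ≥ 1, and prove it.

Claim: t[n] = 3^n − 6^n.

Base cases: t[1] = -3 and 3^1 − 6^1 = -3; t[2] = -27 and 3^2 − 6^2 = -27.
Assume t[i] = 3^i − 6^i for all 1 ≤ i ≤ j, where j ≥ 2.
Then t[j+1] = 9t[j] − 18t[j−1] = 9·(3^j − 6^j) − 18·(3^{j−1} − 6^{j−1}) = (9·3 − 18)3^{j−1} − (9·6 − 18)6^{j−1} = 9·3^{j−1} − 36·6^{j−1} = 3^{j+1} − 6^{j+1}.
This completes the inductive step, so t[n] = 3^n − 6^n for all n ≥ 1.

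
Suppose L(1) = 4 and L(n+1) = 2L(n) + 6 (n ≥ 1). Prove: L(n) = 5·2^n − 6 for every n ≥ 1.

Base case: L(1) = 4, and 5·2^1 − 6 = 10 − 6 = 4.
Assume L(j) = 5·2^j − 6 for some j ≥ 1.
Then L(j+1) = 2L(j) + 6 = 2·(5·2^j − 6) + 6 = 10·2^j − 12 + 6 = 5·2^{j+1} − 6.
This completes the inductive step, so L(n) = 5·2^n − 6 for all n ≥ 1.

L(n) = 5·2^n − 6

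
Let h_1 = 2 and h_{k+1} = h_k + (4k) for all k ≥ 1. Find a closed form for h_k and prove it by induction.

Claim: h_k = 2k^2 − 2k + 2.

Base case: h_1 = 2, and 2·1^2 − 2·1 + 2 = 2.
Assume h_m = 2m^2 − 2m + 2.
Then h_{m+1} = h_m + (4m) = (2m^2 − 2m + 2) + (4m) = 2m^2 + 2m + 2,
and 2·(m+1)^2 − 2·(m+1) + 2 = 2m^2 + 2m + 2.
This completes the inductive step, so h_k = 2k^2 − 2k + 2 for all k ≥ 1.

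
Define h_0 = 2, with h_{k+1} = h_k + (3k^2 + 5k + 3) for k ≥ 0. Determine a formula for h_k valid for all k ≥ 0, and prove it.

Claim: h_k = k^3 + k^2 + k + 2.

Base case: h_0 = 2, and 0^3 + 0^2 + 0 + 2 = 2.
Assume h_j = j^3 + j^2 + j + 2.
Then h_{j+1} = h_j + (3j^2 + 5j + 3) = (j^3 + j^2 + j + 2) + (3j^2 + 5j + 3) = j^3 + 4j^2 + 6j + 5,
and (j+1)^3 + (j+1)^2 + (j+1) + 2 = j^3 + 4j^2 + 6j + 5.
This completes the inductive step, so h_k = k^3 + k^2 + k + 2 for all k ≥ 0.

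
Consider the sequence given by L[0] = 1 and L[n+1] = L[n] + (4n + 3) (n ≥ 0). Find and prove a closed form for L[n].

Claim: L[n] = 2n^2 + n + 1.

Base case: L[0] = 1, and 2·0^2 + 0 + 1 = 1.
Assume L[k] = 2k^2 + k + 1.
Then L[k+1] = L[k] + (4k + 3) = (2k^2 + k + 1) + (4k + 3) = 2k^2 + 5k + 4,
and 2·(k+1)^2 + (k+1) + 1 = 2k^2 + 5k + 4.
This completes the inductive step, so L[n] = 2n^2 + n + 1 for all n ≥ 0.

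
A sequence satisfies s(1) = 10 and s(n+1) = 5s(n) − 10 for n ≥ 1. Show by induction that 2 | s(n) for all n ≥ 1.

Base case: s(1) = 10 = 2·5, so 2 | s(1).
Assume 2 | s(m), so s(m) = 2t for some integer t.
Then s(m+1) = 5s(m) − 10 = 5·(2t) − 10 = 2(5t − 5), so 2 | s(m+1).
This completes the inductive step, so 2 | s(n) for all n ≥ 1.

2 | s(n)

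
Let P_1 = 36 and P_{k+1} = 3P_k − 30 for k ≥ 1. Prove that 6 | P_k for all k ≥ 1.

Base case: P_1 = 36 = 6·6, so 6 | P_1.
Assume 6 | P_j, so P_j = 6t for some integer t.
Then P_{j+1} = 3P_j − 30 = 3·(6t) − 30 = 6(3t − 5), so 6 | P_{j+1}.
This completes the inductive step, so 6 | P_k for all k ≥ 1.

6 | P_k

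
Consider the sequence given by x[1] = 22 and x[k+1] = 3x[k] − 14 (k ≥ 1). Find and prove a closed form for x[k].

Claim: x[k] = 5·3^k + 7.

Base case: x[1] = 22, and 5·3^1 + 7 = 15 + 7 = 22.
Assume x[r] = 5·3^r + 7 for some r ≥ 1.
Then x[r+1] = 3x[r] − 14 = 3·(5·3^r + 7) − 14 = 15·3^r + 21 − 14 = 5·3^{r+1} + 7.
Hence x[k] = 5·3^k + 7 for every k ≥ 1, by induction.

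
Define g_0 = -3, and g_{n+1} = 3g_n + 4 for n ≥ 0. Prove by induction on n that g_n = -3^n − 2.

Base case: g_0 = -3, and -3^0 − 2 = -1 − 2 = -3.
Assume g_j = -3^j − 2 for some j ≥ 0.
Then g_{j+1} = 3g_j + 4 = 3·(-3^j − 2) + 4 = -3^{j+1} − 6 + 4 = -3^{j+1} − 2.
This completes the inductive step, so g_n = -3^n − 2 for all n ≥ 0.

g_n = -3^n − 2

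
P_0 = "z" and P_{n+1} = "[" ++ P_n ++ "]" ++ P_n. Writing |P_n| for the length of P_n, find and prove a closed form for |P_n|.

Claim: |P_n| = 3·2^n − 2.

Base case: |P_0| = 1, and 3·2^0 − 2 = 1.
Assume |P_j| = 3·2^j − 2.
Then |P_{j+1}| = 1 + |P_j| + 1 + |P_j| = 2|P_j| + 2 = 2(3·2^j − 2) + 2 = 3·2^{j+1} − 4 + 2 = 3·2^{j+1} − 2.
Hence |P_n| = 3·2^n − 2 for every n ≥ 0, by induction.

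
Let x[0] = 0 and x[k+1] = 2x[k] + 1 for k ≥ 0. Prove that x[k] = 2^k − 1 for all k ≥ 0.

Base case: x[0] = 0, and 2^0 − 1 = 1 − 1 = 0.
Assume x[m] = 2^m − 1 for some m ≥ 0.
Then x[m+1] = 2x[m] + 1 = 2·(2^m − 1) + 1 = 2^{m+1} − 2 + 1 = 2^{m+1} − 1.
By induction, x[k] = 2^k − 1 for all k ≥ 0.

x[k] = 2^k − 1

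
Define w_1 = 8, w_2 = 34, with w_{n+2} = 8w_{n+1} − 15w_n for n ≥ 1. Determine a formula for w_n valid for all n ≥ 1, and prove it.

Claim: w_n = 5^n + 3^n.

Base cases: w_1 = 8 and 5^1 + 3^1 = 8; w_2 = 34 and 5^2 + 3^2 = 34.
Assume w_i = 5^i + 3^i for all 1 ≤ i ≤ j, where j ≥ 2.
Then w_{j+1} = 8w_j − 15w_{j−1} = 8·(5^j + 3^j) − 15·(5^{j−1} + 3^{j−1}) = (8·5 − 15)5^{j−1} + (8·3 − 15)3^{j−1} = 25·5^{j−1} + 9·3^{j−1} = 5^{j+1} + 3^{j+1}.
So the formula holds for j+1, and by strong induction w_n = 5^n + 3^n for all n ≥ 1.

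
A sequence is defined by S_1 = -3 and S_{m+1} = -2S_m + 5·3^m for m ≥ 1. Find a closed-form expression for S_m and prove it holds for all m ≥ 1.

Claim: S_m = 3·(-2)^m + 3^m.

Base case: S_1 = -3, and 3·(-2)^1 + 3^1 = -6 + 3 = -3.
Assume S_j = 3·(-2)^j + 3^j for some j ≥ 1.
Then S_{j+1} = -2S_j + 5·3^j = -2·(3·(-2)^j + 3^j) + 5·3^j = 3·(-2)^{j+1} − 2·3^j + 5·3^j = 3·(-2)^{j+1} + 3·3^j = 3·(-2)^{j+1} + 3^{j+1}.
So the formula holds for j+1, and by induction S_m = 3·(-2)^m + 3^m for all m ≥ 1.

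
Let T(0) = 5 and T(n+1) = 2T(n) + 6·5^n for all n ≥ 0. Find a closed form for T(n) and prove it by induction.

Claim: T(n) = 3·2^n + 2·5^n.

Base case: T(0) = 5, and 3·2^0 + 2·5^0 = 3 + 2 = 5.
Assume T(k) = 3·2^k + 2·5^k for some k ≥ 0.
Then T(k+1) = 2T(k) + 6·5^k = 2·(3·2^k + 2·5^k) + 6·5^k = 3·2^{k+1} + 4·5^k + 6·5^k = 3·2^{k+1} + 10·5^k = 3·2^{k+1} + 2·5^{k+1}.
So the formula holds for k+1, and by induction T(n) = 3·2^n + 2·5^n for all n ≥ 0.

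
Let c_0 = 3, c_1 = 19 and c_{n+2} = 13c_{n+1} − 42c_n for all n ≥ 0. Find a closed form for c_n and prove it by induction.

Claim: c_n = 7^n + 2·6^n.

Base cases: c_0 = 3 and 7^0 + 2·6^0 = 3; c_1 = 19 and 7^1 + 2·6^1 = 19.
Assume c_i = 7^i + 2·6^i for all 0 ≤ i ≤ j, where j ≥ 1.
Then c_{j+1} = 13c_j − 42c_{j−1} = 13·(7^j + 2·6^j) − 42·(7^{j−1} + 2·6^{j−1}) = (13·7 − 42)7^{j−1} + 2·(13·6 − 42)6^{j−1} = 49·7^{j−1} + 72·6^{j−1} = 7^{j+1} + 2·6^{j+1}.
Hence c_n = 7^n + 2·6^n for every n ≥ 0, by strong induction.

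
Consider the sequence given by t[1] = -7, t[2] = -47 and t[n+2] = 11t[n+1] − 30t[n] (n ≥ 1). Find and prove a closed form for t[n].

Claim: t[n] = 5^n − 2·6^n.

Base cases: t[1] = -7 and 5^1 − 2·6^1 = -7; t[2] = -47 and 5^2 − 2·6^2 = -47.
Assume t[j] = 5^j − 2·6^j for all 1 ≤ j ≤ m, where m ≥ 2.
Then t[m+1] = 11t[m] − 30t[m−1] = 11·(5^m − 2·6^m) − 30·(5^{m−1} − 2·6^{m−1}) = (11·5 − 30)5^{m−1} − 2·(11·6 − 30)6^{m−1} = 25·5^{m−1} − 72·6^{m−1} = 5^{m+1} − 2·6^{m+1}.
So the formula holds for m+1, and by strong induction t[n] = 5^n − 2·6^n for all n ≥ 1.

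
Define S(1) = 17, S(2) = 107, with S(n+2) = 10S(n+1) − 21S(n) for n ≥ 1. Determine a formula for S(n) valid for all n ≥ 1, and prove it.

Claim: S(n) = 3^n + 2·7^n.

Base cases: S(1) = 17 and 3^1 + 2·7^1 = 17; S(2) = 107 and 3^2 + 2·7^2 = 107.
Assume S(i) = 3^i + 2·7^i for all 1 ≤ i ≤ j, where j ≥ 2.
Then S(j+1) = 10S(j) − 21S(j−1) = 10·(3^j + 2·7^j) − 21·(3^{j−1} + 2·7^{j−1}) = (10·3 − 21)3^{j−1} + 2·(10·7 − 21)7^{j−1} = 9·3^{j−1} + 98·7^{j−1} = 3^{j+1} + 2·7^{j+1}.
So the formula holds for j+1, and by strong induction S(n) = 3^n + 2·7^n for all n ≥ 1.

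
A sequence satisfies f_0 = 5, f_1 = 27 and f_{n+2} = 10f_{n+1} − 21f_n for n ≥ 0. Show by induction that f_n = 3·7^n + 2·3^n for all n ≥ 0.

Base cases: f_0 = 5 and 3·7^0 + 2·3^0 = 5; f_1 = 27 and 3·7^1 + 2·3^1 = 27.
Assume f_i = 3·7^i + 2·3^i for all 0 ≤ i ≤ j, where j ≥ 1.
Then f_{j+1} = 10f_j − 21f_{j−1} = 10·(3·7^j + 2·3^j) − 21·(3·7^{j−1} + 2·3^{j−1}) = 3·(10·7 − 21)7^{j−1} + 2·(10·3 − 21)3^{j−1} = 147·7^{j−1} + 18·3^{j−1} = 3·7^{j+1} + 2·3^{j+1}.
By strong induction, f_n = 3·7^n + 2·3^n for all n ≥ 0.

f_n = 3·7^n + 2·3^n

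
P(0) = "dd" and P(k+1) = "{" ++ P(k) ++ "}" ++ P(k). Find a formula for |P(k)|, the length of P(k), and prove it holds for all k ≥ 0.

Claim: |P(k)| = 2^{k+2} − 2.

Base case: |P(0)| = 2, and 2^{0+2} − 2 = 2.
Assume |P(m)| = 2^{m+2} − 2.
Then |P(m+1)| = 1 + |P(m)| + 1 + |P(m)| = 2|P(m)| + 2 = 2(2^{m+2} − 2) + 2 = 2^{m+3} − 4 + 2 = 2^{m+3} − 2.
By induction, |P(k)| = 2^{k+2} − 2 for all k ≥ 0.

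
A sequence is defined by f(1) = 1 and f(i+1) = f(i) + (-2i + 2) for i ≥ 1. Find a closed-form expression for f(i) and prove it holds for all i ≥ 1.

Claim: f(i) = -i^2 + 3i − 1.

Base case: f(1) = 1, and -1^2 + 3·1 − 1 = 1.
Assume f(k) = -k^2 + 3k − 1.
Then f(k+1) = f(k) + (-2k + 2) = (-k^2 + 3k − 1) + (-2k + 2) = -k^2 + k + 1,
and -(k+1)^2 + 3·(k+1) − 1 = -k^2 + k + 1.
This completes the inductive step, so f(i) = -i^2 + 3i − 1 for all i ≥ 1.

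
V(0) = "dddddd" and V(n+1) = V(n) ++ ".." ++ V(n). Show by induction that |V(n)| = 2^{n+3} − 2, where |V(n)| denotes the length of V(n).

Base case: |V(0)| = 6, and 2^{0+3} − 2 = 6.
Assume |V(r)| = 2^{r+3} − 2.
Then |V(r+1)| = |V(r)| + 2 + |V(r)| = 2|V(r)| + 2 = 2(2^{r+3} − 2) + 2 = 2^{r+1+3} − 4 + 2 = 2^{r+1+3} − 2.
So the formula holds for r+1, and by induction |V(n)| = 2^{n+3} − 2 for all n ≥ 0.

|V(n)| = 2^{n+3} − 2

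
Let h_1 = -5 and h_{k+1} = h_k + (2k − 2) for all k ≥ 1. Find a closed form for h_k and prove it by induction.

Claim: h_k = k^2 − 3k − 3.

Base case: h_1 = -5, and 1^2 − 3·1 − 3 = -5.
Assume h_m = m^2 − 3m − 3.
Then h_{m+1} = h_m + (2m − 2) = (m^2 − 3m − 3) + (2m − 2) = m^2 − m − 5,
and (m+1)^2 − 3·(m+1) − 3 = m^2 − m − 5.
This completes the inductive step, so h_k = k^2 − 3k − 3 for all k ≥ 1.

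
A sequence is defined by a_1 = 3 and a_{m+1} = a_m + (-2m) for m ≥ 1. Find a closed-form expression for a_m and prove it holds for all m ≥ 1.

Claim: a_m = -m^2 + m + 3.

Base case: a_1 = 3, and -1^2 + 1 + 3 = 3.
Assume a_k = -k^2 + k + 3.
Then a_{k+1} = a_k + (-2k) = (-k^2 + k + 3) + (-2k) = -k^2 − k + 3,
and -(k+1)^2 + (k+1) + 3 = -k^2 − k + 3.
This completes the inductive step, so a_m = -m^2 + m + 3 for all m ≥ 1.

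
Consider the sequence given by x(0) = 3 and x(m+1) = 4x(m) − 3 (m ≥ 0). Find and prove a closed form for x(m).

Claim: x(m) = 2·4^m + 1.

Base case: x(0) = 3, and 2·4^0 + 1 = 2 + 1 = 3.
Assume x(j) = 2·4^j + 1 for some j ≥ 0.
Then x(j+1) = 4x(j) − 3 = 4·(2·4^j + 1) − 3 = 8·4^j + 4 − 3 = 2·4^{j+1} + 1.
Hence x(m) = 2·4^m + 1 for every m ≥ 0, by induction.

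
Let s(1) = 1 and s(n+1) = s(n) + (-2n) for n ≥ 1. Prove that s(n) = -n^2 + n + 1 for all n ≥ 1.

Base case: s(1) = 1, and -1^2 + 1 + 1 = 1.
Assume s(k) = -k^2 + k + 1.
Then s(k+1) = s(k) + (-2k) = (-k^2 + k + 1) + (-2k) = -k^2 − k + 1,
and -(k+1)^2 + (k+1) + 1 = -k^2 − k + 1.
Hence s(n) = -n^2 + n + 1 for every n ≥ 1, by induction.

s(n) = -n^2 + n + 1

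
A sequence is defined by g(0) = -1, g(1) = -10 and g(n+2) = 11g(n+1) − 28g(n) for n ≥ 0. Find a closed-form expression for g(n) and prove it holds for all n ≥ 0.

Claim: g(n) = 4^n − 2·7^n.

Base cases: g(0) = -1 and 4^0 − 2·7^0 = -1; g(1) = -10 and 4^1 − 2·7^1 = -10.
Assume g(j) = 4^j − 2·7^j for all 0 ≤ j ≤ m, where m ≥ 1.
Then g(m+1) = 11g(m) − 28g(m−1) = 11·(4^m − 2·7^m) − 28·(4^{m−1} − 2·7^{m−1}) = (11·4 − 28)4^{m−1} − 2·(11·7 − 28)7^{m−1} = 16·4^{m−1} − 98·7^{m−1} = 4^{m+1} − 2·7^{m+1}.
This completes the inductive step, so g(n) = 4^n − 2·7^n for all n ≥ 0.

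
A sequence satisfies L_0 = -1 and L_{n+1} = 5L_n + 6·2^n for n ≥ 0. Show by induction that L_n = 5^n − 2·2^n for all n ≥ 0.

Base case: L_0 = -1, and 5^0 − 2·2^0 = 1 − 2 = -1.
Assume L_m = 5^m − 2·2^m for some m ≥ 0.
Then L_{m+1} = 5L_m + 6·2^m = 5·(5^m − 2·2^m) + 6·2^m = 5^{m+1} − 10·2^m + 6·2^m = 5^{m+1} − 4·2^m = 5^{m+1} − 2·2^{m+1}.
This completes the inductive step, so L_n = 5^n − 2·2^n for all n ≥ 0.

L_n = 5^n − 2·2^n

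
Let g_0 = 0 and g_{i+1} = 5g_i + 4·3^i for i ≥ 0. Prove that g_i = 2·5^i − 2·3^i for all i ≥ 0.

Base case: g_0 = 0, and 2·5^0 − 2·3^0 = 2 − 2 = 0.
Assume g_r = 2·5^r − 2·3^r for some r ≥ 0.
Then g_{r+1} = 5g_r + 4·3^r = 5·(2·5^r − 2·3^r) + 4·3^r = 2·5^{r+1} − 10·3^r + 4·3^r = 2·5^{r+1} − 6·3^r = 2·5^{r+1} − 2·3^{r+1}.
Hence g_i = 2·5^i − 2·3^i for every i ≥ 0, by induction.

g_i = 2·5^i − 2·3^i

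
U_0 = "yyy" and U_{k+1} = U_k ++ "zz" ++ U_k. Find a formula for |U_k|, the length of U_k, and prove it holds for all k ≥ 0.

Claim: |U_k| = 5·2^k − 2.

Base case: |U_0| = 3, and 5·2^0 − 2 = 3.
Assume |U_m| = 5·2^m − 2.
Then |U_{m+1}| = |U_m| + 2 + |U_m| = 2|U_m| + 2 = 2(5·2^m − 2) + 2 = 5·2^{m+1} − 4 + 2 = 5·2^{m+1} − 2.
By induction, |U_k| = 5·2^k − 2 for all k ≥ 0.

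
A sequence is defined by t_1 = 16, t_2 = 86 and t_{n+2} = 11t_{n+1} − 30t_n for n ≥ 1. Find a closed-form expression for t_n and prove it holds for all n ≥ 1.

Claim: t_n = 2·5^n + 6^n.

Base cases: t_1 = 16 and 2·5^1 + 6^1 = 16; t_2 = 86 and 2·5^2 + 6^2 = 86.
Assume t_i = 2·5^i + 6^i for all 1 ≤ i ≤ j, where j ≥ 2.
Then t_{j+1} = 11t_j − 30t_{j−1} = 11·(2·5^j + 6^j) − 30·(2·5^{j−1} + 6^{j−1}) = 2·(11·5 − 30)5^{j−1} + (11·6 − 30)6^{j−1} = 50·5^{j−1} + 36·6^{j−1} = 2·5^{j+1} + 6^{j+1}.
This completes the inductive step, so t_n = 2·5^n + 6^n for all n ≥ 1.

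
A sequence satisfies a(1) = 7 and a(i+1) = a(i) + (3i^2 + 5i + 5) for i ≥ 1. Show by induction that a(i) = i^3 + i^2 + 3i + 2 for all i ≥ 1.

Base case: a(1) = 7, and 1^3 + 1^2 + 3·1 + 2 = 7.
Assume a(k) = k^3 + k^2 + 3k + 2.
Then a(k+1) = a(k) + (3k^2 + 5k + 5) = (k^3 + k^2 + 3k + 2) + (3k^2 + 5k + 5) = k^3 + 4k^2 + 8k + 7,
and (k+1)^3 + (k+1)^2 + 3·(k+1) + 2 = k^3 + 4k^2 + 8k + 7.
This completes the inductive step, so a(i) = i^3 + i^2 + 3i + 2 for all i ≥ 1.

a(i) = i^3 + i^2 + 3i + 2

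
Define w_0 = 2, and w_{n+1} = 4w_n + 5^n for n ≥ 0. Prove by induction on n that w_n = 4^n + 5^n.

Base case: w_0 = 2, and 4^0 + 5^0 = 1 + 1 = 2.
Assume w_k = 4^k + 5^k for some k ≥ 0.
Then w_{k+1} = 4w_k + 5^k = 4·(4^k + 5^k) + 5^k = 4^{k+1} + 4·5^k + 5^k = 4^{k+1} + 5·5^k = 4^{k+1} + 5^{k+1}.
This completes the inductive step, so w_n = 4^n + 5^n for all n ≥ 0.

w_n = 4^n + 5^n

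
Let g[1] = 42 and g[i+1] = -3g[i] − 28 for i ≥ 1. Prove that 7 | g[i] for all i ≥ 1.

Base case: g[1] = 42 = 7·6, so 7 | g[1].
Assume 7 | g[r], so g[r] = 7t for some integer t.
Then g[r+1] = -3g[r] − 28 = -3·(7t) − 28 = 7(-3t − 4), so 7 | g[r+1].
This completes the inductive step, so 7 | g[i] for all i ≥ 1.

7 | g[i]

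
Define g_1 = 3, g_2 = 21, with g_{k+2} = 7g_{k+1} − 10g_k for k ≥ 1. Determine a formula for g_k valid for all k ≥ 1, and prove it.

Claim: g_k = -2^k + 5^k.

Base cases: g_1 = 3 and -2^1 + 5^1 = 3; g_2 = 21 and -2^2 + 5^2 = 21.
Assume g_j = -2^j + 5^j for all 1 ≤ j ≤ m, where m ≥ 2.
Then g_{m+1} = 7g_m − 10g_{m−1} = 7·(-2^m + 5^m) − 10·(-2^{m−1} + 5^{m−1}) = -(7·2 − 10)2^{m−1} + (7·5 − 10)5^{m−1} = -4·2^{m−1} + 25·5^{m−1} = -2^{m+1} + 5^{m+1}.
By strong induction, g_k = -2^k + 5^k for all k ≥ 1.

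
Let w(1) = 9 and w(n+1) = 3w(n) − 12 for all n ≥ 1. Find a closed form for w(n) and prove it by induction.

Claim: w(n) = 3^n + 6.

Base case: w(1) = 9, and 3^1 + 6 = 3 + 6 = 9.
Assume w(m) = 3^m + 6 for some m ≥ 1.
Then w(m+1) = 3w(m) − 12 = 3·(3^m + 6) − 12 = 3^{m+1} + 18 − 12 = 3^{m+1} + 6.
This completes the inductive step, so w(n) = 3^n + 6 for all n ≥ 1.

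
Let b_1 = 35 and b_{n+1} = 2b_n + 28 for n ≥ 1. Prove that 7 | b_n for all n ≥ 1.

Base case: b_1 = 35 = 7·5, so 7 | b_1.
Assume 7 | b_j, so b_j = 7t for some integer t.
Then b_{j+1} = 2b_j + 28 = 2·(7t) + 28 = 7(2t + 4), so 7 | b_{j+1}.
Hence 7 | b_n for every n ≥ 1, by induction.

7 | b_n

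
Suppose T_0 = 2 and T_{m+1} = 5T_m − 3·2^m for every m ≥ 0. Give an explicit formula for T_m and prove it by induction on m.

Claim: T_m = 5^m + 2^m.

Base case: T_0 = 2, and 5^0 + 2^0 = 1 + 1 = 2.
Assume T_k = 5^k + 2^k for some k ≥ 0.
Then T_{k+1} = 5T_k − 3·2^k = 5·(5^k + 2^k) − 3·2^k = 5^{k+1} + 5·2^k − 3·2^k = 5^{k+1} + 2·2^k = 5^{k+1} + 2^{k+1}.
Hence T_m = 5^m + 2^m for every m ≥ 0, by induction.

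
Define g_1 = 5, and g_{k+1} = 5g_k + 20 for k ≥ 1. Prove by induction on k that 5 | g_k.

Base case: g_1 = 5 = 5·1, so 5 | g_1.
Assume 5 | g_r, so g_r = 5t for some integer t.
Then g_{r+1} = 5g_r + 20 = 5·(5t) + 20 = 5(5t + 4), so 5 | g_{r+1}.
So the property holds for r+1, and by induction 5 | g_k for all k ≥ 1.

5 | g_k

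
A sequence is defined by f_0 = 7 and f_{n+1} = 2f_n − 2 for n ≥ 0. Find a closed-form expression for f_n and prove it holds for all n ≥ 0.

Claim: f_n = 5·2^n + 2.

Base case: f_0 = 7, and 5·2^0 + 2 = 5 + 2 = 7.
Assume f_k = 5·2^k + 2 for some k ≥ 0.
Then f_{k+1} = 2f_k − 2 = 2·(5·2^k + 2) − 2 = 10·2^k + 4 − 2 = 5·2^{k+1} + 2.
By induction, f_n = 5·2^n + 2 for all n ≥ 0.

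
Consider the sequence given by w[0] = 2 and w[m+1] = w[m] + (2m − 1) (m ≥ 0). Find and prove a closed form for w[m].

Claim: w[m] = m^2 − 2m + 2.

Base case: w[0] = 2, and 0^2 − 2·0 + 2 = 2.
Assume w[r] = r^2 − 2r + 2.
Then w[r+1] = w[r] + (2r − 1) = (r^2 − 2r + 2) + (2r − 1) = r^2 + 1,
and (r+1)^2 − 2·(r+1) + 2 = r^2 + 1.
By induction, w[m] = m^2 − 2m + 2 for all m ≥ 0.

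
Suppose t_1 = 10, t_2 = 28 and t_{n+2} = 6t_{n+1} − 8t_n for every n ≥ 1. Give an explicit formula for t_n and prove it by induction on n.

Claim: t_n = 3·2^n + 4^n.

Base cases: t_1 = 10 and 3·2^1 + 4^1 = 10; t_2 = 28 and 3·2^2 + 4^2 = 28.
Assume t_j = 3·2^j + 4^j for all 1 ≤ j ≤ k, where k ≥ 2.
Then t_{k+1} = 6t_k − 8t_{k−1} = 6·(3·2^k + 4^k) − 8·(3·2^{k−1} + 4^{k−1}) = 3·(6·2 − 8)2^{k−1} + (6·4 − 8)4^{k−1} = 12·2^{k−1} + 16·4^{k−1} = 3·2^{k+1} + 4^{k+1}.
Hence t_n = 3·2^n + 4^n for every n ≥ 1, by strong induction.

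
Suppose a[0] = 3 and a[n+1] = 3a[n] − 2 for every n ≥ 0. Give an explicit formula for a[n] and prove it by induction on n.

Claim: a[n] = 2·3^n + 1.

Base case: a[0] = 3, and 2·3^0 + 1 = 2 + 1 = 3.
Assume a[r] = 2·3^r + 1 for some r ≥ 0.
Then a[r+1] = 3a[r] − 2 = 3·(2·3^r + 1) − 2 = 6·3^r + 3 − 2 = 2·3^{r+1} + 1.
So the formula holds for r+1, and by induction a[n] = 2·3^n + 1 for all n ≥ 0.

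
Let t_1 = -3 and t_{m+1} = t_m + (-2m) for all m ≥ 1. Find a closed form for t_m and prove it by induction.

Claim: t_m = -m^2 + m − 3.

Base case: t_1 = -3, and -1^2 + 1 − 3 = -3.
Assume t_j = -j^2 + j − 3.
Then t_{j+1} = t_j + (-2j) = (-j^2 + j − 3) + (-2j) = -j^2 − j − 3,
and -(j+1)^2 + (j+1) − 3 = -j^2 − j − 3.
By induction, t_m = -m^2 + m − 3 for all m ≥ 1.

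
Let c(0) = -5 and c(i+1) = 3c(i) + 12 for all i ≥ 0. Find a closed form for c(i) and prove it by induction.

Claim: c(i) = 3^i − 6.

Base case: c(0) = -5, and 3^0 − 6 = 1 − 6 = -5.
Assume c(r) = 3^r − 6 for some r ≥ 0.
Then c(r+1) = 3c(r) + 12 = 3·(3^r − 6) + 12 = 3^{r+1} − 18 + 12 = 3^{r+1} − 6.
Hence c(i) = 3^i − 6 for every i ≥ 0, by induction.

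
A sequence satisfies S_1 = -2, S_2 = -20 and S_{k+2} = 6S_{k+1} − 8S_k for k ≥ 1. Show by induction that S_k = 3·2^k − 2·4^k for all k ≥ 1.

Base cases: S_1 = -2 and 3·2^1 − 2·4^1 = -2; S_2 = -20 and 3·2^2 − 2·4^2 = -20.
Assume S_j = 3·2^j − 2·4^j for all 1 ≤ j ≤ r, where r ≥ 2.
Then S_{r+1} = 6S_r − 8S_{r−1} = 6·(3·2^r − 2·4^r) − 8·(3·2^{r−1} − 2·4^{r−1}) = 3·(6·2 − 8)2^{r−1} − 2·(6·4 − 8)4^{r−1} = 12·2^{r−1} − 32·4^{r−1} = 3·2^{r+1} − 2·4^{r+1}.
This completes the inductive step, so S_k = 3·2^k − 2·4^k for all k ≥ 1.

S_k = 3·2^k − 2·4^k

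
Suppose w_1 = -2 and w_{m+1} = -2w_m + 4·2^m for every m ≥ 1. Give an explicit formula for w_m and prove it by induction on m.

Claim: w_m = 2·(-2)^m + 2^m.

Base case: w_1 = -2, and 2·(-2)^1 + 2^1 = -4 + 2 = -2.
Assume w_r = 2·(-2)^r + 2^r for some r ≥ 1.
Then w_{r+1} = -2w_r + 4·2^r = -2·(2·(-2)^r + 2^r) + 4·2^r = 2·(-2)^{r+1} − 2·2^r + 4·2^r = 2·(-2)^{r+1} + 2·2^r = 2·(-2)^{r+1} + 2^{r+1}.
This completes the inductive step, so w_m = 2·(-2)^m + 2^m for all m ≥ 1.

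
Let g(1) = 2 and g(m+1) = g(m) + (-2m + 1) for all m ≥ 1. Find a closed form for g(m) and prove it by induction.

Claim: g(m) = -m^2 + 2m + 1.

Base case: g(1) = 2, and -1^2 + 2·1 + 1 = 2.
Assume g(k) = -k^2 + 2k + 1.
Then g(k+1) = g(k) + (-2k + 1) = (-k^2 + 2k + 1) + (-2k + 1) = -k^2 + 2,
and -(k+1)^2 + 2·(k+1) + 1 = -k^2 + 2.
Hence g(m) = -m^2 + 2m + 1 for every m ≥ 1, by induction.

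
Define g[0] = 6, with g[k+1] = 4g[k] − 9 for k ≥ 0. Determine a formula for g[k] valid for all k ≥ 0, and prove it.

Claim: g[k] = 3·4^k + 3.

Base case: g[0] = 6, and 3·4^0 + 3 = 3 + 3 = 6.
Assume g[m] = 3·4^m + 3 for some m ≥ 0.
Then g[m+1] = 4g[m] − 9 = 4·(3·4^m + 3) − 9 = 12·4^m + 12 − 9 = 3·4^{m+1} + 3.
By induction, g[k] = 3·4^k + 3 for all k ≥ 0.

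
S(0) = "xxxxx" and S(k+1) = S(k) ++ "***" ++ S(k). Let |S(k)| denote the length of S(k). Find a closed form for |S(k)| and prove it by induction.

Claim: |S(k)| = 2^{k+3} − 3.

Base case: |S(0)| = 5, and 2^{0+3} − 3 = 5.
Assume |S(r)| = 2^{r+3} − 3.
Then |S(r+1)| = |S(r)| + 3 + |S(r)| = 2|S(r)| + 3 = 2(2^{r+3} − 3) + 3 = 2^{r+1+3} − 6 + 3 = 2^{r+1+3} − 3.
So the formula holds for r+1, and by induction |S(k)| = 2^{k+3} − 3 for all k ≥ 0.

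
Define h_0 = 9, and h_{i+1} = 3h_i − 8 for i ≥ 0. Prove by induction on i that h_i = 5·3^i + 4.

Base case: h_0 = 9, and 5·3^0 + 4 = 5 + 4 = 9.
Assume h_k = 5·3^k + 4 for some k ≥ 0.
Then h_{k+1} = 3h_k − 8 = 3·(5·3^k + 4) − 8 = 15·3^k + 12 − 8 = 5·3^{k+1} + 4.
This completes the inductive step, so h_i = 5·3^i + 4 for all i ≥ 0.

h_i = 5·3^i + 4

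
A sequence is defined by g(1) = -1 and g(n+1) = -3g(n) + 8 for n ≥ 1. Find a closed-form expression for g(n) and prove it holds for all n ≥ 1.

Claim: g(n) = (-3)^n + 2.

Base case: g(1) = -1, and (-3)^1 + 2 = -3 + 2 = -1.
Assume g(j) = (-3)^j + 2 for some j ≥ 1.
Then g(j+1) = -3g(j) + 8 = -3·((-3)^j + 2) + 8 = -3·(-3)^j − 6 + 8 = (-3)^{j+1} + 2.
Hence g(n) = (-3)^n + 2 for every n ≥ 1, by induction.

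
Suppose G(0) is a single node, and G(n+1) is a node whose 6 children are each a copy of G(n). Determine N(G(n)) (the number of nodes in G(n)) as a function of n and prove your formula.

Claim: N(G(n)) = (6^{n+1} − 1)/5.

Base case: N(G(0)) = 1, and (6^{0+1} − 1)/5 = 1.
Assume N(G(m)) = (6^{m+1} − 1)/5.
Then N(G(m+1)) = 1 + 6N(G(m)) = 1 + 6·(6^{m+1} − 1)/5 = 1 + (6^{m+2} − 6)/5 = (5 + 6^{m+2} − 6)/5 = (6^{m+2} − 1)/5.
This completes the inductive step, so N(G(n)) = (6^{n+1} − 1)/5 for all n ≥ 0.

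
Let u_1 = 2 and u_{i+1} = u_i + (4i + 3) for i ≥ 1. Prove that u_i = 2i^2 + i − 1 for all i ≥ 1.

Base case: u_1 = 2, and 2·1^2 + 1 − 1 = 2.
Assume u_j = 2j^2 + j − 1.
Then u_{j+1} = u_j + (4j + 3) = (2j^2 + j − 1) + (4j + 3) = 2j^2 + 5j + 2,
and 2·(j+1)^2 + (j+1) − 1 = 2j^2 + 5j + 2.
Hence u_i = 2i^2 + i − 1 for every i ≥ 1, by induction.

u_i = 2i^2 + i − 1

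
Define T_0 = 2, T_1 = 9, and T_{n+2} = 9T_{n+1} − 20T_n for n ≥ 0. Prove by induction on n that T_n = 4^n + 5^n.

Base cases: T_0 = 2 and 4^0 + 5^0 = 2; T_1 = 9 and 4^1 + 5^1 = 9.
Assume T_j = 4^j + 5^j for all 0 ≤ j ≤ m, where m ≥ 1.
Then T_{m+1} = 9T_m − 20T_{m−1} = 9·(4^m + 5^m) − 20·(4^{m−1} + 5^{m−1}) = (9·4 − 20)4^{m−1} + (9·5 − 20)5^{m−1} = 16·4^{m−1} + 25·5^{m−1} = 4^{m+1} + 5^{m+1}.
By strong induction, T_n = 4^n + 5^n for all n ≥ 0.

T_n = 4^n + 5^n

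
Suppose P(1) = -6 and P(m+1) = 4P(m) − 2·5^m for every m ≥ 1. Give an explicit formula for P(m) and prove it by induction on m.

Claim: P(m) = 4^m − 2·5^m.

Base case: P(1) = -6, and 4^1 − 2·5^1 = 4 − 10 = -6.
Assume P(j) = 4^j − 2·5^j for some j ≥ 1.
Then P(j+1) = 4P(j) − 2·5^j = 4·(4^j − 2·5^j) − 2·5^j = 4^{j+1} − 8·5^j − 2·5^j = 4^{j+1} − 10·5^j = 4^{j+1} − 2·5^{j+1}.
This completes the inductive step, so P(m) = 4^m − 2·5^m for all m ≥ 1.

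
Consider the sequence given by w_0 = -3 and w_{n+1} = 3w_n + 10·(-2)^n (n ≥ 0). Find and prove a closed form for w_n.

Claim: w_n = -3^n − 2·(-2)^n.

Base case: w_0 = -3, and -3^0 − 2·(-2)^0 = -1 − 2 = -3.
Assume w_r = -3^r − 2·(-2)^r for some r ≥ 0.
Then w_{r+1} = 3w_r + 10·(-2)^r = 3·(-3^r − 2·(-2)^r) + 10·(-2)^r = -3^{r+1} − 6·(-2)^r + 10·(-2)^r = -3^{r+1} + 4·(-2)^r = -3^{r+1} − 2·(-2)^{r+1}.
By induction, w_n = -3^n − 2·(-2)^n for all n ≥ 0.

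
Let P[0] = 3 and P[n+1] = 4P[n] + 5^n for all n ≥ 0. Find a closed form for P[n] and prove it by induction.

Claim: P[n] = 2·4^n + 5^n.

Base case: P[0] = 3, and 2·4^0 + 5^0 = 2 + 1 = 3.
Assume P[r] = 2·4^r + 5^r for some r ≥ 0.
Then P[r+1] = 4P[r] + 5^r = 4·(2·4^r + 5^r) + 5^r = 2·4^{r+1} + 4·5^r + 5^r = 2·4^{r+1} + 5·5^r = 2·4^{r+1} + 5^{r+1}.
Hence P[n] = 2·4^n + 5^n for every n ≥ 0, by induction.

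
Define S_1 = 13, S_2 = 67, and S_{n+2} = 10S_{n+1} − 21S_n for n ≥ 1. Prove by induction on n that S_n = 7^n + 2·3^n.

Base cases: S_1 = 13 and 7^1 + 2·3^1 = 13; S_2 = 67 and 7^2 + 2·3^2 = 67.
Assume S_i = 7^i + 2·3^i for all 1 ≤ i ≤ j, where j ≥ 2.
Then S_{j+1} = 10S_j − 21S_{j−1} = 10·(7^j + 2·3^j) − 21·(7^{j−1} + 2·3^{j−1}) = (10·7 − 21)7^{j−1} + 2·(10·3 − 21)3^{j−1} = 49·7^{j−1} + 18·3^{j−1} = 7^{j+1} + 2·3^{j+1}.
So the formula holds for j+1, and by strong induction S_n = 7^n + 2·3^n for all n ≥ 1.

S_n = 7^n + 2·3^n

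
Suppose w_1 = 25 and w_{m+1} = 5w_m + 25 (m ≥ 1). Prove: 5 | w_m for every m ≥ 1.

Base case: w_1 = 25 = 5·5, so 5 | w_1.
Assume 5 | w_j, so w_j = 5t for some integer t.
Then w_{j+1} = 5w_j + 25 = 5·(5t) + 25 = 5(5t + 5), so 5 | w_{j+1}.
Hence 5 | w_m for every m ≥ 1, by induction.

5 | w_m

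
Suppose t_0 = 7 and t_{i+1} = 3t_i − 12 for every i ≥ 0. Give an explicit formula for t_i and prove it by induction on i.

Claim: t_i = 3^i + 6.

Base case: t_0 = 7, and 3^0 + 6 = 1 + 6 = 7.
Assume t_j = 3^j + 6 for some j ≥ 0.
Then t_{j+1} = 3t_j − 12 = 3·(3^j + 6) − 12 = 3^{j+1} + 18 − 12 = 3^{j+1} + 6.
This completes the inductive step, so t_i = 3^i + 6 for all i ≥ 0.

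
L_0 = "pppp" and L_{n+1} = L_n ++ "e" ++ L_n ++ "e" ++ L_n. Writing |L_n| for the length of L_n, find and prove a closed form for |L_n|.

Claim: |L_n| = 5·3^n − 1.

Base case: |L_0| = 4, and 5·3^0 − 1 = 4.
Assume |L_k| = 5·3^k − 1.
Then |L_{k+1}| = 3|L_k| + 2 = 3(5·3^k − 1) + 2 = 5·3^{k+1} − 3 + 2 = 5·3^{k+1} − 1.
So the formula holds for k+1, and by induction |L_n| = 5·3^n − 1 for all n ≥ 0.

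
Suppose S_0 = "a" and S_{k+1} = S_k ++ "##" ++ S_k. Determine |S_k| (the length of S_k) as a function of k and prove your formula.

Claim: |S_k| = 3·2^k − 2.

Base case: |S_0| = 1, and 3·2^0 − 2 = 1.
Assume |S_j| = 3·2^j − 2.
Then |S_{j+1}| = |S_j| + 2 + |S_j| = 2|S_j| + 2 = 2(3·2^j − 2) + 2 = 3·2^{j+1} − 4 + 2 = 3·2^{j+1} − 2.
So the formula holds for j+1, and by induction |S_k| = 3·2^k − 2 for all k ≥ 0.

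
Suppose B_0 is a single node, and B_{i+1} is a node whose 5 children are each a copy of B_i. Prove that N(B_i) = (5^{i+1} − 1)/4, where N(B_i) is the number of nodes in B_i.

Base case: N(B_0) = 1, and (5^{0+1} − 1)/4 = 1.
Assume N(B_k) = (5^{k+1} − 1)/4.
Then N(B_{k+1}) = 1 + 5N(B_k) = 1 + 5·(5^{k+1} − 1)/4 = 1 + (5^{k+2} − 5)/4 = (4 + 5^{k+2} − 5)/4 = (5^{k+2} − 1)/4.
This completes the inductive step, so N(B_i) = (5^{i+1} − 1)/4 for all i ≥ 0.

N(B_i) = (5^{i+1} − 1)/4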